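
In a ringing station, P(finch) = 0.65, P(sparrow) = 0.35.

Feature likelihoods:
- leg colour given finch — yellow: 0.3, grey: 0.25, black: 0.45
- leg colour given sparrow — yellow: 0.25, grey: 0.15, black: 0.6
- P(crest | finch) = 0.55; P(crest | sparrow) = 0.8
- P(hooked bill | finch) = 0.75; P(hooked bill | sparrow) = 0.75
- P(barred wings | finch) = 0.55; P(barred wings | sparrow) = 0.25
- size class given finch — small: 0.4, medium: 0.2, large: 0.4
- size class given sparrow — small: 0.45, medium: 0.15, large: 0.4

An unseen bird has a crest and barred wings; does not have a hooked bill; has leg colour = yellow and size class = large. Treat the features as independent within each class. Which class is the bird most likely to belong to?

finch: 0.65 × 0.3 × 0.55 × (1−0.75) × 0.55 × 0.4 = 0.00589875
sparrow: 0.35 × 0.25 × 0.8 × (1−0.75) × 0.25 × 0.4 = 0.00175
Highest score → finch.

finch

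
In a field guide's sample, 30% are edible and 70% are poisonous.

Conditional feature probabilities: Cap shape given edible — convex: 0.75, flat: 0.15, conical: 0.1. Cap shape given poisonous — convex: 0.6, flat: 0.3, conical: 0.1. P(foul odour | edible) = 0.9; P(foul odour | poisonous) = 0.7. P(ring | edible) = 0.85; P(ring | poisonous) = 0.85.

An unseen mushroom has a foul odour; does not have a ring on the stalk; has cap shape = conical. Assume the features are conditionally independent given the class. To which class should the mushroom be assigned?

poisonous

edible: 0.3 × 0.1 × 0.9 × (1−0.85) = 0.00405
poisonous: 0.7 × 0.1 × 0.7 × (1−0.85) = 0.00735
Highest score → poisonous.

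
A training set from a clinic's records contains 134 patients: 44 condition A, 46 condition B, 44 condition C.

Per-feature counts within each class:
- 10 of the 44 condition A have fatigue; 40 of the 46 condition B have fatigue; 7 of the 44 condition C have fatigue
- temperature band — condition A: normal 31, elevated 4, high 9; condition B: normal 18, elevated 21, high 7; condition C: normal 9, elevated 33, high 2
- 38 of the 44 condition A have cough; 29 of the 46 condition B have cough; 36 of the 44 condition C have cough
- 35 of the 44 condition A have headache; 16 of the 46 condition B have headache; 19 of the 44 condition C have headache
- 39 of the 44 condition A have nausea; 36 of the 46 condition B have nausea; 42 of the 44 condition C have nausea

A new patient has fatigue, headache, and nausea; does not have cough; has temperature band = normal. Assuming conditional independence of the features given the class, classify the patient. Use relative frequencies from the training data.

condition A: (44/134) × (10/44) × (31/44) × (6/44) × (35/44) × (39/44) ≈ 0.0050551
condition B: (46/134) × (40/46) × (18/46) × (17/46) × (16/46) × (36/46) ≈ 0.0117508
condition C: (44/134) × (7/44) × (9/44) × (8/44) × (19/44) × (42/44) ≈ 0.000800789
Highest score → condition B.

condition B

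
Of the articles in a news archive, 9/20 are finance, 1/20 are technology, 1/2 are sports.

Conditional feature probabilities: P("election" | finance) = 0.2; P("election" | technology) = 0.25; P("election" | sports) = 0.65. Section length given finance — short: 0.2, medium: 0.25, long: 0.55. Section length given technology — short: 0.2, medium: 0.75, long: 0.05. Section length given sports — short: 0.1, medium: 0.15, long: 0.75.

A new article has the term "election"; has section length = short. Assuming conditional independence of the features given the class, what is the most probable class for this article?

sports

finance: 0.45 × 0.2 × 0.2 = 0.018
technology: 0.05 × 0.25 × 0.2 = 0.0025
sports: 0.5 × 0.65 × 0.1 = 0.0325
Highest score → sports.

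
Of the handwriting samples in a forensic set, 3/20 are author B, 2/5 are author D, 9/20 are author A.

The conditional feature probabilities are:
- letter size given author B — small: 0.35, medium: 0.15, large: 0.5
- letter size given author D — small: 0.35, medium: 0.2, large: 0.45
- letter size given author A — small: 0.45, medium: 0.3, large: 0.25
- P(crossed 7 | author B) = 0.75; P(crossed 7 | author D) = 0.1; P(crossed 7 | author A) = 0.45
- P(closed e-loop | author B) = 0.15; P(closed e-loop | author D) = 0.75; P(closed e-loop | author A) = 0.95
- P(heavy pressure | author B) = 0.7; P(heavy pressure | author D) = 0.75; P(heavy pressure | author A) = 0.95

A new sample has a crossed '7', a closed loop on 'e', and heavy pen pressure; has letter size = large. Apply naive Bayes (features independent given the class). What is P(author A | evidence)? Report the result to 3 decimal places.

0.740

author B: 0.15 × 0.5 × 0.75 × 0.15 × 0.7 = 0.00590625
author D: 0.4 × 0.45 × 0.1 × 0.75 × 0.75 = 0.010125
author A: 0.45 × 0.25 × 0.45 × 0.95 × 0.95 = 0.0456890625
P(author A | x) = 0.0456890625 / 0.0617203125 ≈ 0.740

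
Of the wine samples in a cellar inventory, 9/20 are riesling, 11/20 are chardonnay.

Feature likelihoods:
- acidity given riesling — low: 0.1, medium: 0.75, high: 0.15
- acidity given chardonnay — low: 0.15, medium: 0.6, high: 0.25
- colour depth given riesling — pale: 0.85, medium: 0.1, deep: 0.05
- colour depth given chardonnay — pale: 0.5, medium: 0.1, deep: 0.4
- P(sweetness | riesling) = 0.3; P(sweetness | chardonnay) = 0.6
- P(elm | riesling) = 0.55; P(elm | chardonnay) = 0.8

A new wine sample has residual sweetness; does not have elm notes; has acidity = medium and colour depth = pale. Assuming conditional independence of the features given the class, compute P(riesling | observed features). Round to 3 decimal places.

0.662

riesling: 0.45 × 0.75 × 0.85 × 0.3 × (1−0.55) = 0.038728125
chardonnay: 0.55 × 0.6 × 0.5 × 0.6 × (1−0.8) = 0.0198
P(riesling | x) = 0.038728125 / 0.058528125 ≈ 0.662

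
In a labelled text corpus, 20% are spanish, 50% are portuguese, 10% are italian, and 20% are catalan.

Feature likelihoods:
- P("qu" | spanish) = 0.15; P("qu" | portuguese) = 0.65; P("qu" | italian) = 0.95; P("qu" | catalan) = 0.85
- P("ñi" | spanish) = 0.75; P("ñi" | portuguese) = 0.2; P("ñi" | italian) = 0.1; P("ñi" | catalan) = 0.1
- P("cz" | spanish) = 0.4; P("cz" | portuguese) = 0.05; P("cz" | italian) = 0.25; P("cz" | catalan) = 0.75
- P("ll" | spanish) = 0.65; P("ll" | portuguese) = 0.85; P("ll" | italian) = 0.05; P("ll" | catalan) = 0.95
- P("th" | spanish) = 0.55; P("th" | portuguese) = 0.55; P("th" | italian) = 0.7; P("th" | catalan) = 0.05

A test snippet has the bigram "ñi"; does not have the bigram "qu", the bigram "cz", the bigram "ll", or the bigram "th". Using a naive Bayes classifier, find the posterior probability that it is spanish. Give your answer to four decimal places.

0.8347

spanish: 0.2 × (1−0.15) × 0.75 × (1−0.4) × (1−0.65) × (1−0.55) = 0.01204875
portuguese: 0.5 × (1−0.65) × 0.2 × (1−0.05) × (1−0.85) × (1−0.55) = 0.002244375
italian: 0.1 × (1−0.95) × 0.1 × (1−0.25) × (1−0.05) × (1−0.7) = 0.000106875
catalan: 0.2 × (1−0.85) × 0.1 × (1−0.75) × (1−0.95) × (1−0.05) = 0.000035625
P(spanish | x) = 0.01204875 / 0.014435625 ≈ 0.8347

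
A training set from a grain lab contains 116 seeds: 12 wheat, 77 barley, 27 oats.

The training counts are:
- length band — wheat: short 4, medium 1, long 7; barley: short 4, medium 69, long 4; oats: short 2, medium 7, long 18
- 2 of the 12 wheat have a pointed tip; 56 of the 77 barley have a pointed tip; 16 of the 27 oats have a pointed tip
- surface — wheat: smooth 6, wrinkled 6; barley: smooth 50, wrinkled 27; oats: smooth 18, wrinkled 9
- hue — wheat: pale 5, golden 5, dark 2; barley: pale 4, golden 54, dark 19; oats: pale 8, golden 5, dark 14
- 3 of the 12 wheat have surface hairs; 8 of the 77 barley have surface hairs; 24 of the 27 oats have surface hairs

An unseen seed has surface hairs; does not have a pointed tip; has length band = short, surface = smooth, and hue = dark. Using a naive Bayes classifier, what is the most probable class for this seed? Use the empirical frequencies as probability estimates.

wheat: (12/116) × (4/12) × (10/12) × (6/12) × (2/12) × (3/12) ≈ 0.000598659
barley: (77/116) × (4/77) × (21/77) × (50/77) × (19/77) × (8/77) ≈ 0.000156557
oats: (27/116) × (2/27) × (11/27) × (18/27) × (14/27) × (24/27) ≈ 0.00215835
Highest score → oats.

oats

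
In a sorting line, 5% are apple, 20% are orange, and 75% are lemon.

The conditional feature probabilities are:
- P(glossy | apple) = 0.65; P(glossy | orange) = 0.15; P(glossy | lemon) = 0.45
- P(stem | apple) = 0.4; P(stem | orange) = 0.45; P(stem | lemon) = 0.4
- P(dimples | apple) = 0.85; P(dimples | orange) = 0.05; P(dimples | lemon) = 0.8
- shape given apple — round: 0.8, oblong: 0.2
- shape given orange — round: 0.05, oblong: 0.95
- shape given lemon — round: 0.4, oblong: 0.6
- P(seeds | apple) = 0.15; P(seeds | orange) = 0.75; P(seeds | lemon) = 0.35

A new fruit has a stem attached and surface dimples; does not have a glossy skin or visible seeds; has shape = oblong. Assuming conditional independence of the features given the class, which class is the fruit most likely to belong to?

lemon

apple: 0.05 × (1−0.65) × 0.4 × 0.85 × 0.2 × (1−0.15) = 0.0010115
orange: 0.2 × (1−0.15) × 0.45 × 0.05 × 0.95 × (1−0.75) = 0.0009084375
lemon: 0.75 × (1−0.45) × 0.4 × 0.8 × 0.6 × (1−0.35) = 0.05148
Highest score → lemon.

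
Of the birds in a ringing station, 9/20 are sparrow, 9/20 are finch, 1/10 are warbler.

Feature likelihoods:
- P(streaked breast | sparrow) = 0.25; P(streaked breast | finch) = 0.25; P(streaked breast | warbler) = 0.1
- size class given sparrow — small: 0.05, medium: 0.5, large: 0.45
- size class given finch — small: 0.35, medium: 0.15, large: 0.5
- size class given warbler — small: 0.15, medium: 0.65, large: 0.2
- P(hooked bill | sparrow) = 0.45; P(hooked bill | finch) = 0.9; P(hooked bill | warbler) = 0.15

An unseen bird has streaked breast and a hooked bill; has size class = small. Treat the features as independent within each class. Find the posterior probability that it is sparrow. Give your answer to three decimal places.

sparrow: 0.45 × 0.25 × 0.05 × 0.45 = 0.00253125
finch: 0.45 × 0.25 × 0.35 × 0.9 = 0.0354375
warbler: 0.1 × 0.1 × 0.15 × 0.15 = 0.000225
P(sparrow | x) = 0.00253125 / 0.03819375 ≈ 0.066

0.066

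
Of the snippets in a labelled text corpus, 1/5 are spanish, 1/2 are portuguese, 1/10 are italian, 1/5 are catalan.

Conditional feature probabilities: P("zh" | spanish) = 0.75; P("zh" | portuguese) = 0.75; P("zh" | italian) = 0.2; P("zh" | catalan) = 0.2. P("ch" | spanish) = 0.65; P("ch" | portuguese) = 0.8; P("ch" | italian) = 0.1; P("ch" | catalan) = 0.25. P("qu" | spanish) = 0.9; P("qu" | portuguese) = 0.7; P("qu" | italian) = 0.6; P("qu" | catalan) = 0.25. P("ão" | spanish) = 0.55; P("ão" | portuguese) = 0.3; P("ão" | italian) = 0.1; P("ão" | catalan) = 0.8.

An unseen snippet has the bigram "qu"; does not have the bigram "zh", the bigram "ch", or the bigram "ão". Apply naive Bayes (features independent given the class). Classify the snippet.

spanish: 0.2 × (1−0.75) × (1−0.65) × 0.9 × (1−0.55) = 0.0070875
portuguese: 0.5 × (1−0.75) × (1−0.8) × 0.7 × (1−0.3) = 0.01225
italian: 0.1 × (1−0.2) × (1−0.1) × 0.6 × (1−0.1) = 0.03888
catalan: 0.2 × (1−0.2) × (1−0.25) × 0.25 × (1−0.8) = 0.006
Highest score → italian.

italian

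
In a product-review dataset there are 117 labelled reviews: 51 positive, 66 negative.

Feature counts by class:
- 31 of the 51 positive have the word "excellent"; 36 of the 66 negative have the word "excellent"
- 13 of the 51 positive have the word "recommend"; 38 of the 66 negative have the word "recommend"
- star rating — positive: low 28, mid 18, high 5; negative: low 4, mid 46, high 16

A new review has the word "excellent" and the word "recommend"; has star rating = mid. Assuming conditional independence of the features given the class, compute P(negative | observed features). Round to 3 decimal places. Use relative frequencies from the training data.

positive: (51/117) × (31/51) × (13/51) × (18/51) ≈ 0.023837
negative: (66/117) × (36/66) × (38/66) × (46/66) ≈ 0.123472
P(negative | x) = 0.123472 / 0.147309 ≈ 0.838

0.838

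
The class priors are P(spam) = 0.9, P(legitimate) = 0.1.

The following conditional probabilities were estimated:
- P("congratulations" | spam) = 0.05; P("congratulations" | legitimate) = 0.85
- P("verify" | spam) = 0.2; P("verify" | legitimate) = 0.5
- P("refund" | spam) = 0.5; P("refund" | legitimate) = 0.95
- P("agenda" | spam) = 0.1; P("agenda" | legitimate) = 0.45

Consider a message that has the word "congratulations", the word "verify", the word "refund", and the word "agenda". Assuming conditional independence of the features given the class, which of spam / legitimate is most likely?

spam: 0.9 × 0.05 × 0.2 × 0.5 × 0.1 = 0.00045
legitimate: 0.1 × 0.85 × 0.5 × 0.95 × 0.45 = 0.01816875
Highest score → legitimate.

legitimate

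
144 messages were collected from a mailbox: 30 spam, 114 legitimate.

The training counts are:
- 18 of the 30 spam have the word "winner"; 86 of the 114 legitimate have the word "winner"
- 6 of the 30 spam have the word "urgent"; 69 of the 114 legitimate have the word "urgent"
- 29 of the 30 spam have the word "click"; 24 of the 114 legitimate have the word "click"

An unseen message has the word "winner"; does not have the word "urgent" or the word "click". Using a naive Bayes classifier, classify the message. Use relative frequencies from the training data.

spam: (30/144) × (18/30) × (24/30) × (1/30) ≈ 0.00333333
legitimate: (114/144) × (86/114) × (45/114) × (90/114) ≈ 0.186115
Highest score → legitimate.

legitimate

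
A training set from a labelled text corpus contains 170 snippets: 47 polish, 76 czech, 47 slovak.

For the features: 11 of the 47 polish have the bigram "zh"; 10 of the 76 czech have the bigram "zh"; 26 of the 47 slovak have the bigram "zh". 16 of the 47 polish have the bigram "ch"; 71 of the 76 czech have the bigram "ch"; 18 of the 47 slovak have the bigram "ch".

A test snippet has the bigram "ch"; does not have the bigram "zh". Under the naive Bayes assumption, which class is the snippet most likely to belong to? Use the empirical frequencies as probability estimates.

czech

polish: (47/170) × (36/47) × (16/47) ≈ 0.0720901
czech: (76/170) × (66/76) × (71/76) ≈ 0.362693
slovak: (47/170) × (21/47) × (18/47) ≈ 0.0473091
Highest score → czech.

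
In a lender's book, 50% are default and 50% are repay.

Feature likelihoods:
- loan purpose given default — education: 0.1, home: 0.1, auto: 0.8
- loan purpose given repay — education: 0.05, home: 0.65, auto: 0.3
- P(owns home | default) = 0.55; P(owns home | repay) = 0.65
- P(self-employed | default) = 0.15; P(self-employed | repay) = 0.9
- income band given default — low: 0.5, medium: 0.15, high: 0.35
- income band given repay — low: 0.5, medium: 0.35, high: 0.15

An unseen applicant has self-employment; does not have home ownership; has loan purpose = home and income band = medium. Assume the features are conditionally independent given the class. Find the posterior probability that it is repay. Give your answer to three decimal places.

0.986

default: 0.5 × 0.1 × (1−0.55) × 0.15 × 0.15 = 0.00050625
repay: 0.5 × 0.65 × (1−0.65) × 0.9 × 0.35 = 0.03583125
P(repay | x) = 0.03583125 / 0.0363375 ≈ 0.986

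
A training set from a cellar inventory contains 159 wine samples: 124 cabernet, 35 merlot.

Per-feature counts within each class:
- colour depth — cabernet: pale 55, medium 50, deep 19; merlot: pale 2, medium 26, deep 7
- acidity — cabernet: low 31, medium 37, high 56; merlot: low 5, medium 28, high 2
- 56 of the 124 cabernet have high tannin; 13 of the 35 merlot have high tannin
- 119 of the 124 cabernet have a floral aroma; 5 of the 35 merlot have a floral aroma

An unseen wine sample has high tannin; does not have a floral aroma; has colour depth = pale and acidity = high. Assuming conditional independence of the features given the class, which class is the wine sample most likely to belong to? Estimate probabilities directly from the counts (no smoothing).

cabernet: (124/159) × (55/124) × (56/124) × (56/124) × (5/124) ≈ 0.00284477
merlot: (35/159) × (2/35) × (2/35) × (13/35) × (30/35) ≈ 0.000228835
Highest score → cabernet.

cabernet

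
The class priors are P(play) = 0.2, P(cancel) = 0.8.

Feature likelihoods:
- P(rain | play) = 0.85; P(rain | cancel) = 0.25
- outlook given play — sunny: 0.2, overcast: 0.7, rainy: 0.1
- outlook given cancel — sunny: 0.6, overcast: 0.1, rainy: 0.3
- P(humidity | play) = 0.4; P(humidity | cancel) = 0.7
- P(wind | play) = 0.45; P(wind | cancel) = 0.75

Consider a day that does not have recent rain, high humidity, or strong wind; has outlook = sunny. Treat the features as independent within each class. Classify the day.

play: 0.2 × (1−0.85) × 0.2 × (1−0.4) × (1−0.45) = 0.00198
cancel: 0.8 × (1−0.25) × 0.6 × (1−0.7) × (1−0.75) = 0.027
Highest score → cancel.

cancel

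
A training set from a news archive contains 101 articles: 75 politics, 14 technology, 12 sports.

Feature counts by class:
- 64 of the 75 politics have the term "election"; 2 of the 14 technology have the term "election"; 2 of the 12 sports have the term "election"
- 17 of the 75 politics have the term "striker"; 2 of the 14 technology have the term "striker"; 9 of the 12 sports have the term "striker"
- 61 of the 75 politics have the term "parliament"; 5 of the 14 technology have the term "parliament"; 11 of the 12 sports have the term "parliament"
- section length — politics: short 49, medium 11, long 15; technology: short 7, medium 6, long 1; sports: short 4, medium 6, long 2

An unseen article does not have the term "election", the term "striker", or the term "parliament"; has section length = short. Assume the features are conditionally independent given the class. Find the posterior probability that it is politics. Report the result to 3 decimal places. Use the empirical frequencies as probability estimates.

0.235

politics: (75/101) × (11/75) × (58/75) × (14/75) × (49/75) ≈ 0.0102716
technology: (14/101) × (12/14) × (12/14) × (9/14) × (7/14) ≈ 0.0327339
sports: (12/101) × (10/12) × (3/12) × (1/12) × (4/12) ≈ 0.000687569
P(politics | x) = 0.0102716 / 0.043693069 ≈ 0.235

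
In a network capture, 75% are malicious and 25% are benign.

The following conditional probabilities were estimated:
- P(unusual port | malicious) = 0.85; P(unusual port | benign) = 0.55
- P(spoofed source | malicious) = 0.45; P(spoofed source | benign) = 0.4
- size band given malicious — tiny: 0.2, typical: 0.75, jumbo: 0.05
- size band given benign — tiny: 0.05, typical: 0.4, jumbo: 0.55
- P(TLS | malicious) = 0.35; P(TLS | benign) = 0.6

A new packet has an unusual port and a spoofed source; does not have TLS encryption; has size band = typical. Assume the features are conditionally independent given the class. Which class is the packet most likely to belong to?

malicious

malicious: 0.75 × 0.85 × 0.45 × 0.75 × (1−0.35) = 0.1398515625
benign: 0.25 × 0.55 × 0.4 × 0.4 × (1−0.6) = 0.0088
Highest score → malicious.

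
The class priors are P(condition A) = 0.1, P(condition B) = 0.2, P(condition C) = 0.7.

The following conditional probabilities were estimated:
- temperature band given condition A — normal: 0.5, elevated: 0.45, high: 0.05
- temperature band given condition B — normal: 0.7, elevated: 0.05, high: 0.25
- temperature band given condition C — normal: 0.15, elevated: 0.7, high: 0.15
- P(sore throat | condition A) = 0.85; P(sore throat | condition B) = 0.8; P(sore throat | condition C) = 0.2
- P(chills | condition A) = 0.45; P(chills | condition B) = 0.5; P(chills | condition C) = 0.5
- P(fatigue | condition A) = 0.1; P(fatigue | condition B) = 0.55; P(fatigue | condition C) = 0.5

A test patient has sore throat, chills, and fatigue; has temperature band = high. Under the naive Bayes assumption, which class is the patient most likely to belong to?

condition A: 0.1 × 0.05 × 0.85 × 0.45 × 0.1 = 0.00019125
condition B: 0.2 × 0.25 × 0.8 × 0.5 × 0.55 = 0.011
condition C: 0.7 × 0.15 × 0.2 × 0.5 × 0.5 = 0.00525
Highest score → condition B.

condition B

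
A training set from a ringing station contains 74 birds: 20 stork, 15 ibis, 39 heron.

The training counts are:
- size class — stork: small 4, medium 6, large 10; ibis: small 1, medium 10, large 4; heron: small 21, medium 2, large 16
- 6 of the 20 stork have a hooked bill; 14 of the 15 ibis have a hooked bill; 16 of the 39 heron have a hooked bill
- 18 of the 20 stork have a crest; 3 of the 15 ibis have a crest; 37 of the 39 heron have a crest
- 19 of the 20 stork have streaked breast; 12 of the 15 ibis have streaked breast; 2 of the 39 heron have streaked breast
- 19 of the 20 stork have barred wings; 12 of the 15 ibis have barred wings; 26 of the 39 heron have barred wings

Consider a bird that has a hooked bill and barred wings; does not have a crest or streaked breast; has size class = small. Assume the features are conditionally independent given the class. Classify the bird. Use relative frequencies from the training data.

stork: (20/74) × (4/20) × (6/20) × (2/20) × (1/20) × (19/20) ≈ 0.000077027
ibis: (15/74) × (1/15) × (14/15) × (12/15) × (3/15) × (12/15) ≈ 0.00161441
heron: (39/74) × (21/39) × (16/39) × (2/39) × (37/39) × (26/39) ≈ 0.00377619
Highest score → heron.

heron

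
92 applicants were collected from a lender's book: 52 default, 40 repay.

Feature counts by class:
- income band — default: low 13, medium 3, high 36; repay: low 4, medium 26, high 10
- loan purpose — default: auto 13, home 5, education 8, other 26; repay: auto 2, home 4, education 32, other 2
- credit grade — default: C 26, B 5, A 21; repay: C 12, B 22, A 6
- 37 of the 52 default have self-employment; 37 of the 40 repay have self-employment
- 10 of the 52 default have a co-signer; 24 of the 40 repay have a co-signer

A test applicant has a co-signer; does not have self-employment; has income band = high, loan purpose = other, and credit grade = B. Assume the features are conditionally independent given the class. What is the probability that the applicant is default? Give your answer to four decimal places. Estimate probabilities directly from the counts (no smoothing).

default: (52/92) × (36/52) × (26/52) × (5/52) × (15/52) × (10/52) ≈ 0.0010436
repay: (40/92) × (10/40) × (2/40) × (22/40) × (3/40) × (24/40) ≈ 0.000134511
P(default | x) = 0.0010436 / 0.001178111 ≈ 0.8858

0.8858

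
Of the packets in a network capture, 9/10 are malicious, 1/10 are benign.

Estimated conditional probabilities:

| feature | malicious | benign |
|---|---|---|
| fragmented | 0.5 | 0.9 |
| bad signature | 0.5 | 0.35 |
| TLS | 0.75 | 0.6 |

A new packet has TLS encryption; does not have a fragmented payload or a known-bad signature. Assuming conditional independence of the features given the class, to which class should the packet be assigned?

malicious: 0.9 × (1−0.5) × (1−0.5) × 0.75 = 0.16875
benign: 0.1 × (1−0.9) × (1−0.35) × 0.6 = 0.0039
Highest score → malicious.

malicious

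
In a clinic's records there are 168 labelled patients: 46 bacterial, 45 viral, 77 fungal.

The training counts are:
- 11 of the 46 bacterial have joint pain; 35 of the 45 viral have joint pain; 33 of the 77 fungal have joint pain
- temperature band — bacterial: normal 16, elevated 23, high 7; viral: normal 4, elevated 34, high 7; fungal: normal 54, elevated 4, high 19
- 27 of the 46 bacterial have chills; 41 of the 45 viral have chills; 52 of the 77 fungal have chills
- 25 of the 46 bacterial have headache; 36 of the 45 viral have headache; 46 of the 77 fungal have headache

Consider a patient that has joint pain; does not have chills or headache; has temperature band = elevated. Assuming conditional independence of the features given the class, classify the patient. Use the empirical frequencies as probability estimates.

bacterial: (46/168) × (11/46) × (23/46) × (19/46) × (21/46) ≈ 0.0061732
viral: (45/168) × (35/45) × (34/45) × (4/45) × (9/45) ≈ 0.00279835
fungal: (77/168) × (33/77) × (4/77) × (25/77) × (31/77) ≈ 0.00133381
Highest score → bacterial.

bacterial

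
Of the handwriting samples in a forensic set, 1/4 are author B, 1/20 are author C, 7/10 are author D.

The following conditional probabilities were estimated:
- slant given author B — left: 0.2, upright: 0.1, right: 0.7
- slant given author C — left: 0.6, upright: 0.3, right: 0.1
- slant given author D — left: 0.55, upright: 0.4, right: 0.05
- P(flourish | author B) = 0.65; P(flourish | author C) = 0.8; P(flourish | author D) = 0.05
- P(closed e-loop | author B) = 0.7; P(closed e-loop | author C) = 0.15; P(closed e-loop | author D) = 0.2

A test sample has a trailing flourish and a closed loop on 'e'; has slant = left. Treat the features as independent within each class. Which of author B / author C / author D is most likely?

author B

author B: 0.25 × 0.2 × 0.65 × 0.7 = 0.02275
author C: 0.05 × 0.6 × 0.8 × 0.15 = 0.0036
author D: 0.7 × 0.55 × 0.05 × 0.2 = 0.00385
Highest score → author B.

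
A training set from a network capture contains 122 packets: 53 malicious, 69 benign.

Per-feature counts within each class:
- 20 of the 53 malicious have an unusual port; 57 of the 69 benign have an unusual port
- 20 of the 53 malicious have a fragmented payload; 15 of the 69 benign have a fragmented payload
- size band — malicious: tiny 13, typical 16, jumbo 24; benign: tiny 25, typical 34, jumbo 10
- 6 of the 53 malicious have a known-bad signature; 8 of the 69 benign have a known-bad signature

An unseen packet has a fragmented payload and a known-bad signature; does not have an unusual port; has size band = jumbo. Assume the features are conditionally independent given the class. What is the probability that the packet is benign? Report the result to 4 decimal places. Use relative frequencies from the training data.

malicious: (53/122) × (33/53) × (20/53) × (24/53) × (6/53) ≈ 0.00523262
benign: (69/122) × (12/69) × (15/69) × (10/69) × (8/69) ≈ 0.000359298
P(benign | x) = 0.000359298 / 0.005591918 ≈ 0.0643

0.0643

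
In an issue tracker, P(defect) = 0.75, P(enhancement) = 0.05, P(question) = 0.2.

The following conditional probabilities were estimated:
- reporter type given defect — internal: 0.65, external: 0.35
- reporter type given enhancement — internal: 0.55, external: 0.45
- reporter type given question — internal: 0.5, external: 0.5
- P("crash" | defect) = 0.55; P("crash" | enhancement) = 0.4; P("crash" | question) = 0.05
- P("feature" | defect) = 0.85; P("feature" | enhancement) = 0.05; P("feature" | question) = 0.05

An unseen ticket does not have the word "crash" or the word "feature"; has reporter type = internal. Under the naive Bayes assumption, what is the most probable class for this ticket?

defect: 0.75 × 0.65 × (1−0.55) × (1−0.85) = 0.03290625
enhancement: 0.05 × 0.55 × (1−0.4) × (1−0.05) = 0.015675
question: 0.2 × 0.5 × (1−0.05) × (1−0.05) = 0.09025
Highest score → question.

question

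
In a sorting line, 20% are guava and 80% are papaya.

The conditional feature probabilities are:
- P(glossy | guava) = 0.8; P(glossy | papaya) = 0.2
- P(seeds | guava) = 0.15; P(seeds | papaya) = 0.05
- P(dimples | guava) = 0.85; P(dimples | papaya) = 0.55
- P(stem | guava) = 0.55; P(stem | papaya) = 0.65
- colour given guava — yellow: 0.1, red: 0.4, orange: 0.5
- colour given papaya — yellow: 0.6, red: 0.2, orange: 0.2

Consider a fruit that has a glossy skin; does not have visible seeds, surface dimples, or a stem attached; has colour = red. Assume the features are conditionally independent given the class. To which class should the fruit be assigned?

guava: 0.2 × 0.8 × (1−0.15) × (1−0.85) × (1−0.55) × 0.4 = 0.003672
papaya: 0.8 × 0.2 × (1−0.05) × (1−0.55) × (1−0.65) × 0.2 = 0.004788
Highest score → papaya.

papaya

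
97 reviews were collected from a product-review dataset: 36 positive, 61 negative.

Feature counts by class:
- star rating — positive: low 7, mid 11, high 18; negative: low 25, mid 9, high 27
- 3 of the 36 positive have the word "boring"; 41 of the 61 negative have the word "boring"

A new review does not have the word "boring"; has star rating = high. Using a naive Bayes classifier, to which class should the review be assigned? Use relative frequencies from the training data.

positive

positive: (36/97) × (18/36) × (33/36) ≈ 0.170103
negative: (61/97) × (27/61) × (20/61) ≈ 0.0912625
Highest score → positive.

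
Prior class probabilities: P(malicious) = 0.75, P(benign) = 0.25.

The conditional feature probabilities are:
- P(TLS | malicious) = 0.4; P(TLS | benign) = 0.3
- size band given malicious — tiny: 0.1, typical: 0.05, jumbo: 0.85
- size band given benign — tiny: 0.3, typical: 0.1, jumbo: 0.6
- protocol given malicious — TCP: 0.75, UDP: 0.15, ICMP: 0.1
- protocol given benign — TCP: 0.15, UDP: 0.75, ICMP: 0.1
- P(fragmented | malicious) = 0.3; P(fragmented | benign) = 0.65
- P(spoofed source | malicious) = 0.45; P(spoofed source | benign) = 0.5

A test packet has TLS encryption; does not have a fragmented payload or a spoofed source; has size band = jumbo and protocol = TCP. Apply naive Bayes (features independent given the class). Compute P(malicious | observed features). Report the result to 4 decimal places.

malicious: 0.75 × 0.4 × 0.85 × 0.75 × (1−0.3) × (1−0.45) = 0.07363125
benign: 0.25 × 0.3 × 0.6 × 0.15 × (1−0.65) × (1−0.5) = 0.00118125
P(malicious | x) = 0.07363125 / 0.0748125 ≈ 0.9842

0.9842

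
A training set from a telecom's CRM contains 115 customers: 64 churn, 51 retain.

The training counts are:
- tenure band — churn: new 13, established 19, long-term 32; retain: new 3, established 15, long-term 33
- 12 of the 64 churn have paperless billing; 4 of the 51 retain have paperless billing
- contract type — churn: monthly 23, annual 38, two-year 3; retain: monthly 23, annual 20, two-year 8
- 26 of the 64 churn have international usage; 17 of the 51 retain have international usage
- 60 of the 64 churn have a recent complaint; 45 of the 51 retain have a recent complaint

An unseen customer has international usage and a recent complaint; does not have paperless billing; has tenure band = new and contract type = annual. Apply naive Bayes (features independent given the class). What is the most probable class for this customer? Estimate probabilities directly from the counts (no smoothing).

churn

churn: (64/115) × (13/64) × (52/64) × (38/64) × (26/64) × (60/64) ≈ 0.02077
retain: (51/115) × (3/51) × (47/51) × (20/51) × (17/51) × (45/51) ≈ 0.00277289
Highest score → churn.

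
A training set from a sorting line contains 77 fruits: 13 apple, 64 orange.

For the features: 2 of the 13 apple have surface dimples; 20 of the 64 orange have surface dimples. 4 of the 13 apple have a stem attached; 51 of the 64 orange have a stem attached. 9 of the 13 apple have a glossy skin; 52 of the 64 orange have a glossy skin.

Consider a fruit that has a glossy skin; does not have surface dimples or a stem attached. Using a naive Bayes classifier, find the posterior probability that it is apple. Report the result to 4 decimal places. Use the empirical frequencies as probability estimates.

0.4206

apple: (13/77) × (11/13) × (9/13) × (9/13) ≈ 0.06847
orange: (64/77) × (44/64) × (13/64) × (52/64) ≈ 0.094308
P(apple | x) = 0.06847 / 0.162778 ≈ 0.4206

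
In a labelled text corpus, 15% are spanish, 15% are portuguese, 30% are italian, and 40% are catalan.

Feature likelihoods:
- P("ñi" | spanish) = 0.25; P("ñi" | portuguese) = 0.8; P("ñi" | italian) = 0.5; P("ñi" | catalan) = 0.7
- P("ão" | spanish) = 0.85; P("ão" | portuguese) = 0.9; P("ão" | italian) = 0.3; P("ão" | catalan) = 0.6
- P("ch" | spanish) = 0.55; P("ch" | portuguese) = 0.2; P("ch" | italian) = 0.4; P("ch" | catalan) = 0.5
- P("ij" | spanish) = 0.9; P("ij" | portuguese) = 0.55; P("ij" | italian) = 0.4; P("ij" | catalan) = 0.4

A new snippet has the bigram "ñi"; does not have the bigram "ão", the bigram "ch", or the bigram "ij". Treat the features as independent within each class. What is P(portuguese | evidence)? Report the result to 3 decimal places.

0.057

spanish: 0.15 × 0.25 × (1−0.85) × (1−0.55) × (1−0.9) = 0.000253125
portuguese: 0.15 × 0.8 × (1−0.9) × (1−0.2) × (1−0.55) = 0.00432
italian: 0.3 × 0.5 × (1−0.3) × (1−0.4) × (1−0.4) = 0.0378
catalan: 0.4 × 0.7 × (1−0.6) × (1−0.5) × (1−0.4) = 0.0336
P(portuguese | x) = 0.00432 / 0.075973125 ≈ 0.057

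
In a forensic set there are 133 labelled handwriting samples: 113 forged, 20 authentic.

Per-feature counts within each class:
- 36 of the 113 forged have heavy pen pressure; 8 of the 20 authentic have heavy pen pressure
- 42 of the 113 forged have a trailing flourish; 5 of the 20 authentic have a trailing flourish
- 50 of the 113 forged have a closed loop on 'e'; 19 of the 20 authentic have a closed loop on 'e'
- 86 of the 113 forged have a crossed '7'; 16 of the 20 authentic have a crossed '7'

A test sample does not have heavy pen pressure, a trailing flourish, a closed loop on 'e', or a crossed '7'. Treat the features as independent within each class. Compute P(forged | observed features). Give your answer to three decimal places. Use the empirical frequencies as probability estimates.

0.986

forged: (113/133) × (77/113) × (71/113) × (63/113) × (27/113) ≈ 0.0484581
authentic: (20/133) × (12/20) × (15/20) × (1/20) × (4/20) ≈ 0.000676692
P(forged | x) = 0.0484581 / 0.049134792 ≈ 0.986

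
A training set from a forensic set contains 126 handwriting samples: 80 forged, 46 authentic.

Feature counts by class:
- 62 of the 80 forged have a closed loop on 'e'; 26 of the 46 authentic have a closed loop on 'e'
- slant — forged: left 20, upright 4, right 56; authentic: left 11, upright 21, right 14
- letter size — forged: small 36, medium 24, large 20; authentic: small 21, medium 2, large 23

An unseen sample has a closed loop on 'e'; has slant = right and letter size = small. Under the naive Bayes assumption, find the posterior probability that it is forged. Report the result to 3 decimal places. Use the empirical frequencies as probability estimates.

0.844

forged: (80/126) × (62/80) × (56/80) × (36/80) = 0.155
authentic: (46/126) × (26/46) × (14/46) × (21/46) ≈ 0.0286704
P(forged | x) = 0.155 / 0.1836704 ≈ 0.844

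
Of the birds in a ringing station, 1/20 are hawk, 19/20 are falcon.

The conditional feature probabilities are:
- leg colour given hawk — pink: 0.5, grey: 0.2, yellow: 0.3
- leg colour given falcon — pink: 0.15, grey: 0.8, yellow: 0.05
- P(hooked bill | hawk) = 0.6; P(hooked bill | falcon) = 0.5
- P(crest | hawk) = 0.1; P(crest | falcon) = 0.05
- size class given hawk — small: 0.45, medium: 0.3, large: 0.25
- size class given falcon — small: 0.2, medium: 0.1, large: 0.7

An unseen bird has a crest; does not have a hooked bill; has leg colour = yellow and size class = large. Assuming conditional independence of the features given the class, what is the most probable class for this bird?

hawk: 0.05 × 0.3 × (1−0.6) × 0.1 × 0.25 = 0.00015
falcon: 0.95 × 0.05 × (1−0.5) × 0.05 × 0.7 = 0.00083125
Highest score → falcon.

falcon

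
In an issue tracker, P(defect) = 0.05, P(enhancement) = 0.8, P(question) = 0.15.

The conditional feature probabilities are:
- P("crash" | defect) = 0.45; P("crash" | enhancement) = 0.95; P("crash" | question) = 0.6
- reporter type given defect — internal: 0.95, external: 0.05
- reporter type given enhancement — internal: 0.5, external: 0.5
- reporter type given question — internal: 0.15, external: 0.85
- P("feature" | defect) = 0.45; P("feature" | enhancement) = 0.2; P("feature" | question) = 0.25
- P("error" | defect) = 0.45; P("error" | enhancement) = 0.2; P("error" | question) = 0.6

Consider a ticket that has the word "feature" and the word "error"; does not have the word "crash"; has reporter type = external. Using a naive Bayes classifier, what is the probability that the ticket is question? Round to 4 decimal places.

0.8764

defect: 0.05 × (1−0.45) × 0.05 × 0.45 × 0.45 = 0.0002784375
enhancement: 0.8 × (1−0.95) × 0.5 × 0.2 × 0.2 = 0.0008
question: 0.15 × (1−0.6) × 0.85 × 0.25 × 0.6 = 0.00765
P(question | x) = 0.00765 / 0.0087284375 ≈ 0.8764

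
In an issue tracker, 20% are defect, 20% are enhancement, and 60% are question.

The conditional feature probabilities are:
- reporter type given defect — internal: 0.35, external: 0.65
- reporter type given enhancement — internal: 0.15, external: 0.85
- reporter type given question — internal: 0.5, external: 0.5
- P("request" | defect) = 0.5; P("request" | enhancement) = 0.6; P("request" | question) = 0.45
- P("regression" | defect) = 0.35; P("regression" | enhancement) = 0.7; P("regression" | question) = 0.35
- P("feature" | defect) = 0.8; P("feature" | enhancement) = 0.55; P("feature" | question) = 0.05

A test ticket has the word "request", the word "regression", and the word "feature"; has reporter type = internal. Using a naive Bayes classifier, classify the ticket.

defect: 0.2 × 0.35 × 0.5 × 0.35 × 0.8 = 0.0098
enhancement: 0.2 × 0.15 × 0.6 × 0.7 × 0.55 = 0.00693
question: 0.6 × 0.5 × 0.45 × 0.35 × 0.05 = 0.0023625
Highest score → defect.

defect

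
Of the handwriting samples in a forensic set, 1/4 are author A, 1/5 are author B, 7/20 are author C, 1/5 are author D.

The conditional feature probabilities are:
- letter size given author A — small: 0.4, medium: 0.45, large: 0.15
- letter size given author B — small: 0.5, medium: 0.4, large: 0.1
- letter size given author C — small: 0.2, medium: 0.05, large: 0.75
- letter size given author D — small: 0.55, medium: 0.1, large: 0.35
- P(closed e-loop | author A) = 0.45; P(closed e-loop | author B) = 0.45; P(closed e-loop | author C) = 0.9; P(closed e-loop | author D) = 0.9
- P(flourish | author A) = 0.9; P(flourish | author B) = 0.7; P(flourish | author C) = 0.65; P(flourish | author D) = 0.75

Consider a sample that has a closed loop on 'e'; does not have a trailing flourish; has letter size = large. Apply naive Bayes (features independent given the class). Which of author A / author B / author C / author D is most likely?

author C

author A: 0.25 × 0.15 × 0.45 × (1−0.9) = 0.0016875
author B: 0.2 × 0.1 × 0.45 × (1−0.7) = 0.0027
author C: 0.35 × 0.75 × 0.9 × (1−0.65) = 0.0826875
author D: 0.2 × 0.35 × 0.9 × (1−0.75) = 0.01575
Highest score → author C.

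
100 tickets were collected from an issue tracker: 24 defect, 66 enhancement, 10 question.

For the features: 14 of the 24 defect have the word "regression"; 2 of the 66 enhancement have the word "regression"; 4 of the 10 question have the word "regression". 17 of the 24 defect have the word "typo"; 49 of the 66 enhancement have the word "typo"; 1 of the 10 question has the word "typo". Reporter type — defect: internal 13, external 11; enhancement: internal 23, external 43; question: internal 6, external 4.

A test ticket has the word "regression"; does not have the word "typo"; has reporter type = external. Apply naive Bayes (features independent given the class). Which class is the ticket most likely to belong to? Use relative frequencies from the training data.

defect: (24/100) × (14/24) × (7/24) × (11/24) ≈ 0.0187153
enhancement: (66/100) × (2/66) × (17/66) × (43/66) ≈ 0.00335629
question: (10/100) × (4/10) × (9/10) × (4/10) = 0.0144
Highest score → defect.

defect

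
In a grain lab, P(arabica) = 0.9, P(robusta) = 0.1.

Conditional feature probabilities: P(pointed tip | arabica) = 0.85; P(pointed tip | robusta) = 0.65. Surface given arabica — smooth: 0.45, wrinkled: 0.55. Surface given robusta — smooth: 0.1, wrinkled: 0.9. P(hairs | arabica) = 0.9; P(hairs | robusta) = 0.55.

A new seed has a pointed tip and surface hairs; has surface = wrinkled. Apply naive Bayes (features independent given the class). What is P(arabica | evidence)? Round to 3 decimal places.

arabica: 0.9 × 0.85 × 0.55 × 0.9 = 0.378675
robusta: 0.1 × 0.65 × 0.9 × 0.55 = 0.032175
P(arabica | x) = 0.378675 / 0.41085 ≈ 0.922

0.922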